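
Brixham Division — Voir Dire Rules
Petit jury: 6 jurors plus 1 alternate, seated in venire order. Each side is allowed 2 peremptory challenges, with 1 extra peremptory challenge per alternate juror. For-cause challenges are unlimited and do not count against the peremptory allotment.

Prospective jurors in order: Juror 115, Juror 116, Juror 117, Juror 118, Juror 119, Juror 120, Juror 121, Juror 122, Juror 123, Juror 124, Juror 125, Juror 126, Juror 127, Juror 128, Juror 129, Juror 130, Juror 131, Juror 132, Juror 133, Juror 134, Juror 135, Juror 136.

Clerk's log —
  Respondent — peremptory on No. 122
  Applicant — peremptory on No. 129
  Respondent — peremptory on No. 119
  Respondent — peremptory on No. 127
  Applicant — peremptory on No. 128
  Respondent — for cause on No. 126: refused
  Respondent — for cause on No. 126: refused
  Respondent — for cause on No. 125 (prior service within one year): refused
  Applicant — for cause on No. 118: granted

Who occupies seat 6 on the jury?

123

Removed: #118, #119, #122, #127, #128, #129. (#125, #126 stay — for-cause denied.)
Seating in order: seats 1–6 → #115, #116, #117, #120, #121, #123; alternates → #124.
So seat 6 is #123.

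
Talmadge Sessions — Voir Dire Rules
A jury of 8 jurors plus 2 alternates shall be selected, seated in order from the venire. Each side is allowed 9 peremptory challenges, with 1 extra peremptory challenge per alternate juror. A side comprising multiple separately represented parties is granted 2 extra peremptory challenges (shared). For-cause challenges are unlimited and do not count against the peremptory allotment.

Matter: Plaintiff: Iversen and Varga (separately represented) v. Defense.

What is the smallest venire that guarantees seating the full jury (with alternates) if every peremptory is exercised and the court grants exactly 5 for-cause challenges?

Seats to fill: 8 + 2 alternates = 10.
Peremptories — Plaintiff: 9 + 1×2 + 2 = 13; Defense: 9 + 1×2 = 11; total 24.
For-cause removals: 5.
Minimum venire: 10 + 24 + 5 = 39.

39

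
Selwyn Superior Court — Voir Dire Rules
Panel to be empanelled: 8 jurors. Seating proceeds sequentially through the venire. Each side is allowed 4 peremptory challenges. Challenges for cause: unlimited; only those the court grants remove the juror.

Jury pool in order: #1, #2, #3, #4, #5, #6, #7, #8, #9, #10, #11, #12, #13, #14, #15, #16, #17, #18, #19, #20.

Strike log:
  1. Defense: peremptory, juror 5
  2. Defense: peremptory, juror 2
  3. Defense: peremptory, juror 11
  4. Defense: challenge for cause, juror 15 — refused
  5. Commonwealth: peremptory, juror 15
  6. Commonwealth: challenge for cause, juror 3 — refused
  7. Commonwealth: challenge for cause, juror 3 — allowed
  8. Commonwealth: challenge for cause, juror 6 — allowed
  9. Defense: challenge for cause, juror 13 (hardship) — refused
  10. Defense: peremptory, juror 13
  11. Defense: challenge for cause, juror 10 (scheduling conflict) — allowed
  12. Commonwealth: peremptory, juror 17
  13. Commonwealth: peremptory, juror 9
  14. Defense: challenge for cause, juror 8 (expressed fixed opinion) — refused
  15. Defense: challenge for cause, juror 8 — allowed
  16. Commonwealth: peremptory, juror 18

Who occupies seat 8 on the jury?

Removed: #2, #3, #5, #6, #8, #9, #10, #11, #13, #15, #17, #18.
Seating in order: seats 1–8 → #1, #4, #7, #12, #14, #16, #19, #20.
So seat 8 is #20.

20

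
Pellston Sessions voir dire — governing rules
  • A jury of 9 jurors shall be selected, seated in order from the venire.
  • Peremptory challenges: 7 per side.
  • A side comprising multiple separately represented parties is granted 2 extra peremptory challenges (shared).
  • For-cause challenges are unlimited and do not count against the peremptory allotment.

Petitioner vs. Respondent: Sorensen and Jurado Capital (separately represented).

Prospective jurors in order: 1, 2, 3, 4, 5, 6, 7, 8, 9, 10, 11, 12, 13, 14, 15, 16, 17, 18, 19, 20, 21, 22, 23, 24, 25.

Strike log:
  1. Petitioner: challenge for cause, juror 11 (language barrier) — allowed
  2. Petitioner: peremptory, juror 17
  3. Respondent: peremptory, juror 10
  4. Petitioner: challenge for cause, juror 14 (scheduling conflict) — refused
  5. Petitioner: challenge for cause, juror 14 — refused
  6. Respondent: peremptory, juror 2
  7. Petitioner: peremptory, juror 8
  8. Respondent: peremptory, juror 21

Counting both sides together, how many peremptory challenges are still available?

Petitioner allotment: 7. Respondent allotment: 7 base + 2 multi-party = 9.
Petitioner peremptories used: #17, #8 — 2 (for-cause on #11, #14, #14 don't count).
Respondent peremptories used: #10, #2, #21 — 3.
Remaining: (7 − 2) + (9 − 3) = 11.

11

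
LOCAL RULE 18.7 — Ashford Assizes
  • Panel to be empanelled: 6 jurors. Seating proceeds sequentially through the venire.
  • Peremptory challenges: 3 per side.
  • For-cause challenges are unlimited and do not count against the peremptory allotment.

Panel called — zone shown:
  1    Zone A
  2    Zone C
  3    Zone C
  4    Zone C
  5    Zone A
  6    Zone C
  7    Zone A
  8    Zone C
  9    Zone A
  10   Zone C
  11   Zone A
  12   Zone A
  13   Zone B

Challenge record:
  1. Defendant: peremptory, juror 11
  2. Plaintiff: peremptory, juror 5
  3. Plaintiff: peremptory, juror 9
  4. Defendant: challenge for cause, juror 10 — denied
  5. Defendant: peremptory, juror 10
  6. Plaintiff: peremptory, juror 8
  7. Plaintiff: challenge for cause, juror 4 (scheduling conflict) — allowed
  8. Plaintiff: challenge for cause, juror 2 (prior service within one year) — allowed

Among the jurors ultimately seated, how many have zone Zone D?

0

Removed: #2, #4, #5, #8, #9, #10, #11.
Seated jurors 1–6: #1, #3, #6, #7, #12, #13.
None of those are in Zone D → 0.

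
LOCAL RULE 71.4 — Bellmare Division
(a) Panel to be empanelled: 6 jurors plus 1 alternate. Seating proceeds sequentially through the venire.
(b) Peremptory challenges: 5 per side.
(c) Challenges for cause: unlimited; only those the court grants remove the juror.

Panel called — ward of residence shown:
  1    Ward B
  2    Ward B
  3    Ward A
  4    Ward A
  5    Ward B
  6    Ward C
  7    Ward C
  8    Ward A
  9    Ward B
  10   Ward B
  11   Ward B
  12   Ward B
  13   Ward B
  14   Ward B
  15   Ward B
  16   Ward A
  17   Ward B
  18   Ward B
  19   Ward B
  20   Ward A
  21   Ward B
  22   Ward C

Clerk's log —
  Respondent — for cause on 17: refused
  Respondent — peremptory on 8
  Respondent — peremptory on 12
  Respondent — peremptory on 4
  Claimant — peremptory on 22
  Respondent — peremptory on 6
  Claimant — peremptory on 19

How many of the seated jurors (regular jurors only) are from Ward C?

Removed: #4, #6, #8, #12, #19, #22.
Seated jurors 1–6: #1, #2, #3, #5, #7, #9 (alternates #10 not counted).
Of those, in Ward C: #7 → 1.

1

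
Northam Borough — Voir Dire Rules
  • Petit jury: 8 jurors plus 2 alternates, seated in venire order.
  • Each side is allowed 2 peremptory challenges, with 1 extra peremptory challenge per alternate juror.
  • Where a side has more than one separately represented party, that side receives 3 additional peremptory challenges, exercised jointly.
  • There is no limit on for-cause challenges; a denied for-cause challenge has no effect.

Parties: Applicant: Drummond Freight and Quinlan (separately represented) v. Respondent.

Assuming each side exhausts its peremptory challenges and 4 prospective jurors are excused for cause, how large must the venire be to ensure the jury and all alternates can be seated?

Seats to fill: 8 + 2 alternates = 10.
Peremptories — Applicant: 2 + 1×2 + 3 = 7; Respondent: 2 + 1×2 = 4; total 11.
For-cause removals: 4.
Minimum venire: 10 + 11 + 4 = 25.

25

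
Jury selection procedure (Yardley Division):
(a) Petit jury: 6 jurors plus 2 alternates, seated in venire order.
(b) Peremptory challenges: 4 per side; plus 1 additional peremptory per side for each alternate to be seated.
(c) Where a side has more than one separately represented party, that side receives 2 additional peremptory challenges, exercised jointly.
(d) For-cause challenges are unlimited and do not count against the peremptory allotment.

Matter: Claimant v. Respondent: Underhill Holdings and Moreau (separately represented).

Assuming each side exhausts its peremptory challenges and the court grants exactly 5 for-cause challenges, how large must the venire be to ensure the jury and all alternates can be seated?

27

Seats to fill: 6 + 2 alternates = 8.
Peremptories — Claimant: 4 + 1×2 = 6; Respondent: 4 + 1×2 + 2 = 8; total 14.
For-cause removals: 5.
Minimum venire: 8 + 14 + 5 = 27.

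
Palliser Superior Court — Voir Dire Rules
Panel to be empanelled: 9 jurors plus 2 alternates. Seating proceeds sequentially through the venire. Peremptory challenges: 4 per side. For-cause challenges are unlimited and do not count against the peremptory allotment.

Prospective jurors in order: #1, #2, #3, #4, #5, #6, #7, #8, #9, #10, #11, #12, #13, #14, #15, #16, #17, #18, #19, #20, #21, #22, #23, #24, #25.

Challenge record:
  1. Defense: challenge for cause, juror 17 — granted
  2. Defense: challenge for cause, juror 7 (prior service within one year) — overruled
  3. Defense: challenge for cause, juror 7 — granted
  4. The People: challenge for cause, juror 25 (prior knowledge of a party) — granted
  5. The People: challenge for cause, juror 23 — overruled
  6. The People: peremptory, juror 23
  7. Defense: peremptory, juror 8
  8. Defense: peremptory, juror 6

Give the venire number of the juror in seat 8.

11

Removed: #6, #7, #8, #17, #23, #25.
Filling seats in venire order through position 8: #1, #2, #3, #4, #5, #9, #10, #11.
So seat 8 is #11.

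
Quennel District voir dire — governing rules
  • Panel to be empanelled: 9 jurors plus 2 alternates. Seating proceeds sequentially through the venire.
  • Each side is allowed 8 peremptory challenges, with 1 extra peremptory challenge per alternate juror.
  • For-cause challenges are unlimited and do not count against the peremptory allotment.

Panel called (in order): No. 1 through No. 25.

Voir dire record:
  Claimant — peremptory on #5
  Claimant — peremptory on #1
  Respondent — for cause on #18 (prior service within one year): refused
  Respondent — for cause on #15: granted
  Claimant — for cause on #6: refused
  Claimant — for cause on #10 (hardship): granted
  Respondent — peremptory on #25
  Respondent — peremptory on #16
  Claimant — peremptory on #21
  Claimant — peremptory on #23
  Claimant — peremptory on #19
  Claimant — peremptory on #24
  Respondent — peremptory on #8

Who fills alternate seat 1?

Removed: #1, #5, #8, #10, #15, #16, #19, #21, #23, #24, #25. (#6, #18 stay — for-cause denied.)
Seating in order: seats 1–9 → #2, #3, #4, #6, #7, #9, #11, #12, #13; alternates → #14, #17.
So alternate 1 is #14.

14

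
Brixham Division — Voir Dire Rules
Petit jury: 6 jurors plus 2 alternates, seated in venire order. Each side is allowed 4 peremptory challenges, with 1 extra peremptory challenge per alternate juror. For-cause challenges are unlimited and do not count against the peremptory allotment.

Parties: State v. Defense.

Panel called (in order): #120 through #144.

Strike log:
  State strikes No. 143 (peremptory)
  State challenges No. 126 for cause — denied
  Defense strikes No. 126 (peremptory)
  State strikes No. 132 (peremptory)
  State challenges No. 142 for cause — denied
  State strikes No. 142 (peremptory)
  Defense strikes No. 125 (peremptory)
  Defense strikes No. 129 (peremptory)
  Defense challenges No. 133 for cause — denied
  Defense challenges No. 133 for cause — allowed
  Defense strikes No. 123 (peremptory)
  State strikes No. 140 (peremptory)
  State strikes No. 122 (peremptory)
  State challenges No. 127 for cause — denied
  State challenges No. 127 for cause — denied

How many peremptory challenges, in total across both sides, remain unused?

State allotment: 4 base + 1 × 2 alternates = 6. Defense allotment: 4 base + 1 × 2 alternates = 6.
State peremptories used: #143, #132, #142, #140, #122 — 5 (for-cause on #126, #142, #127, #127 don't count).
Defense peremptories used: #126, #125, #129, #123 — 4 (for-cause on #133, #133 don't count).
Remaining: (6 − 5) + (6 − 4) = 3.

3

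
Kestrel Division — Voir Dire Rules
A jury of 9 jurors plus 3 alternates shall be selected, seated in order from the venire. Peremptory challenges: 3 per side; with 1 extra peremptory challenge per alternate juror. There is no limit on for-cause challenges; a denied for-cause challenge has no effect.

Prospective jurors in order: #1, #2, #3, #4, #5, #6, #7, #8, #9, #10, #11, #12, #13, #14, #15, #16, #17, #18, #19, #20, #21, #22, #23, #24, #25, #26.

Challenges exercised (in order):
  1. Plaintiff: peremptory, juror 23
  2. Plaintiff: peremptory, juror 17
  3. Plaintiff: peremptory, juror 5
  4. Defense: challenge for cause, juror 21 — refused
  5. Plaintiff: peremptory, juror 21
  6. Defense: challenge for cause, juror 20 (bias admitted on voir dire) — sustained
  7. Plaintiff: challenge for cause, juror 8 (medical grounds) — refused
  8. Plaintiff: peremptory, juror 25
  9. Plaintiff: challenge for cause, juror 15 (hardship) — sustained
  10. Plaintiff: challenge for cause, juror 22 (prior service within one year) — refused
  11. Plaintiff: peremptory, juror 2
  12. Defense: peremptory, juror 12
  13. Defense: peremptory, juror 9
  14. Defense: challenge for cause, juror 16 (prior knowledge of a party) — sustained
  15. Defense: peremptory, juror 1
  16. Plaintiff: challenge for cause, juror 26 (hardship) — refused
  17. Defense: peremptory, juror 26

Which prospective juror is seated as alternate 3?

Removed: #1, #2, #5, #9, #12, #15, #16, #17, #20, #21, #23, #25, #26. (#8, #22 stay — for-cause denied.)
Filling seats in venire order through position 12: #3, #4, #6, #7, #8, #10, #11, #13, #14, #18, #19, #22.
So alternate 3 is #22.

22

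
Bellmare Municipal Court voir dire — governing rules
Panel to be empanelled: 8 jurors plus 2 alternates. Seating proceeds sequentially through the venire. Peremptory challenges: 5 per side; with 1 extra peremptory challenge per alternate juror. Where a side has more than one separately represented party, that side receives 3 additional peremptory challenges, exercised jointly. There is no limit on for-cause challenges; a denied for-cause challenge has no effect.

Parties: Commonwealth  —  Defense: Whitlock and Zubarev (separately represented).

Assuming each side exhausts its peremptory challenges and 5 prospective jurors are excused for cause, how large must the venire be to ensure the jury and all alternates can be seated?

32

Seats to fill: 8 + 2 alternates = 10.
Peremptories — Commonwealth: 5 + 1×2 = 7; Defense: 5 + 1×2 + 3 = 10; total 17.
For-cause removals: 5.
Minimum venire: 10 + 17 + 5 = 32.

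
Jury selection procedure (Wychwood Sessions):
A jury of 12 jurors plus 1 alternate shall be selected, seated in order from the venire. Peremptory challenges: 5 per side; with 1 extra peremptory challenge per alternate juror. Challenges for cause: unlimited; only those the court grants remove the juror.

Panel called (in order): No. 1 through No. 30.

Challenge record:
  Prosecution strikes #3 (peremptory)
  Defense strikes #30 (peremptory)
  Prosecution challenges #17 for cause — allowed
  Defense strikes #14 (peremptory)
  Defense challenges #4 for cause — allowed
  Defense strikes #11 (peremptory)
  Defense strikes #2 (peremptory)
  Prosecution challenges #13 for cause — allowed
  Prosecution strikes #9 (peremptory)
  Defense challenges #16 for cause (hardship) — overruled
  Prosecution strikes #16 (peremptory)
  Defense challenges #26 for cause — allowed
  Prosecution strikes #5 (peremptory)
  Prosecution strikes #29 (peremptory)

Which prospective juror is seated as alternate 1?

23

Removed: #2, #3, #4, #5, #9, #11, #13, #14, #16, #17, #26, #29, #30.
Seating in order: seats 1–12 → #1, #6, #7, #8, #10, #12, #15, #18, #19, #20, #21, #22; alternates → #23.
So alternate 1 is #23.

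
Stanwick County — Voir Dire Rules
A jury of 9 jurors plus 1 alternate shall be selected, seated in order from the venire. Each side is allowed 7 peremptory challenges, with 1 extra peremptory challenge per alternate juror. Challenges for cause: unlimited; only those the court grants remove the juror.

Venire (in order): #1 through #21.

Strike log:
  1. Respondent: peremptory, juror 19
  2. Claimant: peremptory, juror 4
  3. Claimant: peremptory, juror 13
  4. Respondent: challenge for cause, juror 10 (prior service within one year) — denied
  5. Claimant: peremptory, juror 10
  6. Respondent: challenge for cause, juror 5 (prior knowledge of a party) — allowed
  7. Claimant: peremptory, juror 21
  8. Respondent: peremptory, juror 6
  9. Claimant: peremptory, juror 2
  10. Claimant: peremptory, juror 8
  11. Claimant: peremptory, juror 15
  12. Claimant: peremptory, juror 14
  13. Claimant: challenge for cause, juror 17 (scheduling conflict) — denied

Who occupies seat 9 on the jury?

Removed: #2, #4, #5, #6, #8, #10, #13, #14, #15, #19, #21. (#17 stays — for-cause denied.)
Seating in order: seats 1–9 → #1, #3, #7, #9, #11, #12, #16, #17, #18; alternates → #20.
So seat 9 is #18.

18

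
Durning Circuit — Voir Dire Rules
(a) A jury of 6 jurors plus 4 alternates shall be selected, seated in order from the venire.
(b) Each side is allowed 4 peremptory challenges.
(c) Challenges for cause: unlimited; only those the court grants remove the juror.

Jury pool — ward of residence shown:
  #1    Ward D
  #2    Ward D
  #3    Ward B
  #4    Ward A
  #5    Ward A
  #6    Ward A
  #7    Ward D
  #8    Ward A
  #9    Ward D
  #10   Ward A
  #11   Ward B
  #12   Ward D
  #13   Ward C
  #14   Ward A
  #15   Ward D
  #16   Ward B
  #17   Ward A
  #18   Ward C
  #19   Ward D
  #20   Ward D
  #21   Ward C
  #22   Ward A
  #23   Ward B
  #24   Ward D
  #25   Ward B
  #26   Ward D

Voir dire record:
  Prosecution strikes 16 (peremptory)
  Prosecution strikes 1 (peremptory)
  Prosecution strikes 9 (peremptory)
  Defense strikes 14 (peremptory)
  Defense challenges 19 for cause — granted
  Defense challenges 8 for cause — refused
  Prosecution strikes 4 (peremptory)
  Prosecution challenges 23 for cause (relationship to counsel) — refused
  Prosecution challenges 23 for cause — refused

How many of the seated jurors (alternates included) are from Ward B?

Removed: #1, #4, #9, #14, #16, #19.
Seated (10 incl. alternates): #2, #3, #5, #6, #7, #8, #10, #11, #12, #13.
Of those, in Ward B: #3, #11 → 2.

2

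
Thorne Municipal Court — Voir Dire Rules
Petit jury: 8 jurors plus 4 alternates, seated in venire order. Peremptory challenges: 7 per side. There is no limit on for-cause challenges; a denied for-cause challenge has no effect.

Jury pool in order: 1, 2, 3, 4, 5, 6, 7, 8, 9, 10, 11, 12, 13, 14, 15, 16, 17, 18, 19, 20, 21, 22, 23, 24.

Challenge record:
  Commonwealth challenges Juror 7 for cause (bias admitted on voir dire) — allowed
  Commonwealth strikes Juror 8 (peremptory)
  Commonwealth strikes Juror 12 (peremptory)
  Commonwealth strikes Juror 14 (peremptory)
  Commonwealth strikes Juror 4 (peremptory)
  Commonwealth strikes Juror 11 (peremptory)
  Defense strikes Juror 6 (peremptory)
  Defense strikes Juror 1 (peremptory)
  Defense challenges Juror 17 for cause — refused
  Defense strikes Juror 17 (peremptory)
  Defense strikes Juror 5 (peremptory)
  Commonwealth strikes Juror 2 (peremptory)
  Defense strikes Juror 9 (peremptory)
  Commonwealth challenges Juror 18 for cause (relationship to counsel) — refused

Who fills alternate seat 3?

Removed: #1, #2, #4, #5, #6, #7, #8, #9, #11, #12, #14, #17. (#18 stays — for-cause denied.)
Filling seats in venire order through position 11: #3, #10, #13, #15, #16, #18, #19, #20, #21, #22, #23.
So alternate 3 is #23.

23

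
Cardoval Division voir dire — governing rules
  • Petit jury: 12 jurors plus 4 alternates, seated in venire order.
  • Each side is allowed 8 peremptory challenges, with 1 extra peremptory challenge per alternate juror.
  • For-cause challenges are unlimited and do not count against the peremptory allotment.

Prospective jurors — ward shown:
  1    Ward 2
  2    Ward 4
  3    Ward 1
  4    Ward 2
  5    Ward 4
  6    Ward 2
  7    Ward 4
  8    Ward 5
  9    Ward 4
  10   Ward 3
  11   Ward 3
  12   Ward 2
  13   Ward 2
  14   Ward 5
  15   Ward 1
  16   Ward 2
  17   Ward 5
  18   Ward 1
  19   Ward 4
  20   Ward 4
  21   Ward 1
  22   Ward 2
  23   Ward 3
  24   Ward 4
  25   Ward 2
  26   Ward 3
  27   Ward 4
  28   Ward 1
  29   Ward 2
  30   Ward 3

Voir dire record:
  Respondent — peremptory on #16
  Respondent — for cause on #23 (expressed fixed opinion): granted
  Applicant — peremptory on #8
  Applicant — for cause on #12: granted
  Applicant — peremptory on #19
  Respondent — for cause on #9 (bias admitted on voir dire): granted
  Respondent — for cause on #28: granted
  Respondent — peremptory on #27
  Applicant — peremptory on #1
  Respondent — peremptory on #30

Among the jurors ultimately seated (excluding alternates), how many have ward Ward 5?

Removed: #1, #8, #9, #12, #16, #19, #23, #27, #28, #30.
Seated jurors 1–12: #2, #3, #4, #5, #6, #7, #10, #11, #13, #14, #15, #17 (alternates #18, #20, #21, #22 not counted).
Of those, in Ward 5: #14, #17 → 2.

2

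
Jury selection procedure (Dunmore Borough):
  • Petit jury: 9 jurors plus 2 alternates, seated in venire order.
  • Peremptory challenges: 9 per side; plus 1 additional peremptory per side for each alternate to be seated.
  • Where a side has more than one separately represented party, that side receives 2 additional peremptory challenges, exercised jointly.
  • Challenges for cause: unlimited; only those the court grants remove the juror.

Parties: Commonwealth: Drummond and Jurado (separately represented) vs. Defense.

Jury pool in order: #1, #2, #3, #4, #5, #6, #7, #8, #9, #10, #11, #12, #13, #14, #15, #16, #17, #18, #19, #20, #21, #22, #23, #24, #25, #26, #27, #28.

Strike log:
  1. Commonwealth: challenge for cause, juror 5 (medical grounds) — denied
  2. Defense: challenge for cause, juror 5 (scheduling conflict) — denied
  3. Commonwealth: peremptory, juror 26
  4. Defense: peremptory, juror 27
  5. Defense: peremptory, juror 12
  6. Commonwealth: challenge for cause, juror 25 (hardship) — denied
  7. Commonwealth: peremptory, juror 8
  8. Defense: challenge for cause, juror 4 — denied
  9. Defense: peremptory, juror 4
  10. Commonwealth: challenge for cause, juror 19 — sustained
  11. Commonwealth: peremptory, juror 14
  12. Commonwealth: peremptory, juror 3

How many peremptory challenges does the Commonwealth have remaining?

Commonwealth allotment: 9 base + 1 × 2 alternates + 2 multi-party = 13.
Commonwealth peremptories used: #26, #8, #14, #3 — 4 (for-cause on #5, #25, #19 don't count).
Remaining: 13 − 4 = 9.

9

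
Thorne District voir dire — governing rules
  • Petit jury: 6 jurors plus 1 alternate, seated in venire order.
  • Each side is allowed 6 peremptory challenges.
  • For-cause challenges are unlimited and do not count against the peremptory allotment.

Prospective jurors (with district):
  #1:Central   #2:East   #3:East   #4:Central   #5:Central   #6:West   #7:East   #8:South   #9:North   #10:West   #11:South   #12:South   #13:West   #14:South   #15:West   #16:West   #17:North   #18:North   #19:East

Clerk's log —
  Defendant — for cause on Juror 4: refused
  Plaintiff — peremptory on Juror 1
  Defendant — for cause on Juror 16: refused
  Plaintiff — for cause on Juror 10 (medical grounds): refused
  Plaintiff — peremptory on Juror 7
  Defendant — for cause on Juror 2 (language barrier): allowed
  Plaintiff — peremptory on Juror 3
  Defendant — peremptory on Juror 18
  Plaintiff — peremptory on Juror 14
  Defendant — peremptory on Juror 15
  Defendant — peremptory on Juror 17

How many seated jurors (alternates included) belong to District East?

0

Removed: #1, #2, #3, #7, #14, #15, #17, #18.
Seated (7 incl. alternates): #4, #5, #6, #8, #9, #10, #11.
None of those are in District East → 0.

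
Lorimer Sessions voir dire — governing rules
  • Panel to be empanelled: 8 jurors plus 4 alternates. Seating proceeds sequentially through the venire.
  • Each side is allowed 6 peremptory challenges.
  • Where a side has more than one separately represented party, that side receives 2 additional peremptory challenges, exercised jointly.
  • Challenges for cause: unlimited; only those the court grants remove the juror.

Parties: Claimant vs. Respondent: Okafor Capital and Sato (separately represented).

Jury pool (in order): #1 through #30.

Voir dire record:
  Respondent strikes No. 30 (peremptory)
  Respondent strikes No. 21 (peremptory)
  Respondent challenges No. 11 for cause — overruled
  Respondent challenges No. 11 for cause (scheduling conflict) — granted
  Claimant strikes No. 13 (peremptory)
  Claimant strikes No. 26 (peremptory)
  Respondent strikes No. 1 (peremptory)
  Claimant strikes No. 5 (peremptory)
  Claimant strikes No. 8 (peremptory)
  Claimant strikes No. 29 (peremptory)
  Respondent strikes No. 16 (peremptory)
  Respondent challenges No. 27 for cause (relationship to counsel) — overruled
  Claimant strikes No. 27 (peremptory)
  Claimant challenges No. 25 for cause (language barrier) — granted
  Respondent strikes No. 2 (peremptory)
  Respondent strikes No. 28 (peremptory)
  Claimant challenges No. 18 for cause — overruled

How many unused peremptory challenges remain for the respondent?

Respondent allotment: 6 base + 2 multi-party = 8.
Respondent peremptories used: #30, #21, #1, #16, #2, #28 — 6 (for-cause on #11, #11, #27 don't count).
Remaining: 8 − 6 = 2.

2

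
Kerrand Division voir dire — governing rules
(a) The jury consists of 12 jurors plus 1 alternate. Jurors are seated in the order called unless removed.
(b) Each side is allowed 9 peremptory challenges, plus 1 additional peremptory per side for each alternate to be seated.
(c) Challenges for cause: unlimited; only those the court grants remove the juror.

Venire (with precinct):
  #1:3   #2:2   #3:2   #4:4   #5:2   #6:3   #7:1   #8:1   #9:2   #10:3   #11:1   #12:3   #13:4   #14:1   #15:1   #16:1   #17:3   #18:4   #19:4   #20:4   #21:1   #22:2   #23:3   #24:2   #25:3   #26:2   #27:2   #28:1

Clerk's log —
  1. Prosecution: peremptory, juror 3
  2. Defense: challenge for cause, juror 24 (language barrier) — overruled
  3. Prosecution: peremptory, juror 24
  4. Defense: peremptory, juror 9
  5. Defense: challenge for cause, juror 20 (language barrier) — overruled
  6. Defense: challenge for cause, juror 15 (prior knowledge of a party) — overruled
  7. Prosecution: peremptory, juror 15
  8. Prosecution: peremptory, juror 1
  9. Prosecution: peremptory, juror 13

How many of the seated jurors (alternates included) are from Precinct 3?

Removed: #1, #3, #9, #13, #15, #24.
Seated (13 incl. alternates): #2, #4, #5, #6, #7, #8, #10, #11, #12, #14, #16, #17, #18.
Of those, in Precinct 3: #6, #10, #12, #17 → 4.

4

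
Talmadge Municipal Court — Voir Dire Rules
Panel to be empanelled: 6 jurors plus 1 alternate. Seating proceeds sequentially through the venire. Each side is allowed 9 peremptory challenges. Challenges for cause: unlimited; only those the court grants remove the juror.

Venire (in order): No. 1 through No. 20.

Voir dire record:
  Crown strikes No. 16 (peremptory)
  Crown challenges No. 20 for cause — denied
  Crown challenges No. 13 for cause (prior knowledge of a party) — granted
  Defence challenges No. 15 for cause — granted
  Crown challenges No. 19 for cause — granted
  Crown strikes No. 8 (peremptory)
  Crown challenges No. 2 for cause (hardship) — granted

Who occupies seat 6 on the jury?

7

Removed: #2, #8, #13, #15, #16, #19. (#20 stays — for-cause denied.)
Seating in order: seats 1–6 → #1, #3, #4, #5, #6, #7; alternates → #9.
So seat 6 is #7.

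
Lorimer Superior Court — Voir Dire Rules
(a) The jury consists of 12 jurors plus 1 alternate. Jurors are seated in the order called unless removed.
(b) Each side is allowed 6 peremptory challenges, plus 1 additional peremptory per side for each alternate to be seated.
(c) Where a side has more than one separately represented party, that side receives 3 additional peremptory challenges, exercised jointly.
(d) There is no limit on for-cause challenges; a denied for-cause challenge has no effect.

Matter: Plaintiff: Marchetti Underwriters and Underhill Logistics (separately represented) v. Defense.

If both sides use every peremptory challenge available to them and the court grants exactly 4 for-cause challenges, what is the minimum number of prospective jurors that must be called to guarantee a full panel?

Seats to fill: 12 + 1 alternates = 13.
Peremptories — Plaintiff: 6 + 1×1 + 3 = 10; Defense: 6 + 1×1 = 7; total 17.
For-cause removals: 4.
Minimum venire: 13 + 17 + 4 = 34.

34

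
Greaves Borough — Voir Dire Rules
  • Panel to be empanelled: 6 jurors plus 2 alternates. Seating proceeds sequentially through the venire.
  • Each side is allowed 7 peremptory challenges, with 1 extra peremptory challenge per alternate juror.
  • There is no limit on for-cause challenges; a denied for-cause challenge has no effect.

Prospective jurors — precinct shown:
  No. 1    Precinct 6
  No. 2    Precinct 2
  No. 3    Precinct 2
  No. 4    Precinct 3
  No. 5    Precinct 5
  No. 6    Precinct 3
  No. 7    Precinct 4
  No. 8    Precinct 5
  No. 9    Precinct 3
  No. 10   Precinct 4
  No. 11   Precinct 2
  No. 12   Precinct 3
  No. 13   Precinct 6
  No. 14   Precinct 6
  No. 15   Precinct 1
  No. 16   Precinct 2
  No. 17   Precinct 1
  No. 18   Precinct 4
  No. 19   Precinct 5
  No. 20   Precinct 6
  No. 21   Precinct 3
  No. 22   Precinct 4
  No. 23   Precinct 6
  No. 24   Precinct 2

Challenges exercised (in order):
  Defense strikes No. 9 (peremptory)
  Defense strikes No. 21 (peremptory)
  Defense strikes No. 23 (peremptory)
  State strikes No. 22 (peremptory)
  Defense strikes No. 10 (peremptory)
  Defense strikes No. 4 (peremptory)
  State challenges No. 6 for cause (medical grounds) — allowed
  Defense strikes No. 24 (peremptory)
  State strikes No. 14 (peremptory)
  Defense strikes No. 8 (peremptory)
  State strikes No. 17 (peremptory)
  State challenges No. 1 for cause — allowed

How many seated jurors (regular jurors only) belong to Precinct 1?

Removed: #1, #4, #6, #8, #9, #10, #14, #17, #21, #22, #23, #24.
Seated jurors 1–6: #2, #3, #5, #7, #11, #12 (alternates #13, #15 not counted).
None of those are in Precinct 1 → 0.

0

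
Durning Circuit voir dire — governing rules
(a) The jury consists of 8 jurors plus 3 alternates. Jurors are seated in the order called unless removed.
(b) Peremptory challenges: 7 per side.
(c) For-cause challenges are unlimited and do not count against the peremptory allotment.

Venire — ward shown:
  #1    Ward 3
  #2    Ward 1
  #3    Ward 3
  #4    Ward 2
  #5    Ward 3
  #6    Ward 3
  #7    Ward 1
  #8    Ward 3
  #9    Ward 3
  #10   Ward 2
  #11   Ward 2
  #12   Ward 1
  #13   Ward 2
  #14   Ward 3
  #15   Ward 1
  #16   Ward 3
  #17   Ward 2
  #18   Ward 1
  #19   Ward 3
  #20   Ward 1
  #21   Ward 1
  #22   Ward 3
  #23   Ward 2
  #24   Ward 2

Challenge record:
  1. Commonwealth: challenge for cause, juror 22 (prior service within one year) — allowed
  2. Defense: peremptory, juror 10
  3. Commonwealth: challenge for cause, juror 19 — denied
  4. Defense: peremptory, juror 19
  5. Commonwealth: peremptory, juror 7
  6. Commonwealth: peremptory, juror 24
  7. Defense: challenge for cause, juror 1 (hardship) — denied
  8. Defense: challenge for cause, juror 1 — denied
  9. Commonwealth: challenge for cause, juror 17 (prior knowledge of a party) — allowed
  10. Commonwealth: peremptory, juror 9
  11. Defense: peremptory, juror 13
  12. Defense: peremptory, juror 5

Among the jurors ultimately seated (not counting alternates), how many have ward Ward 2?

Removed: #5, #7, #9, #10, #13, #17, #19, #22, #24.
Seated jurors 1–8: #1, #2, #3, #4, #6, #8, #11, #12 (alternates #14, #15, #16 not counted).
Of those, in Ward 2: #4, #11 → 2.

2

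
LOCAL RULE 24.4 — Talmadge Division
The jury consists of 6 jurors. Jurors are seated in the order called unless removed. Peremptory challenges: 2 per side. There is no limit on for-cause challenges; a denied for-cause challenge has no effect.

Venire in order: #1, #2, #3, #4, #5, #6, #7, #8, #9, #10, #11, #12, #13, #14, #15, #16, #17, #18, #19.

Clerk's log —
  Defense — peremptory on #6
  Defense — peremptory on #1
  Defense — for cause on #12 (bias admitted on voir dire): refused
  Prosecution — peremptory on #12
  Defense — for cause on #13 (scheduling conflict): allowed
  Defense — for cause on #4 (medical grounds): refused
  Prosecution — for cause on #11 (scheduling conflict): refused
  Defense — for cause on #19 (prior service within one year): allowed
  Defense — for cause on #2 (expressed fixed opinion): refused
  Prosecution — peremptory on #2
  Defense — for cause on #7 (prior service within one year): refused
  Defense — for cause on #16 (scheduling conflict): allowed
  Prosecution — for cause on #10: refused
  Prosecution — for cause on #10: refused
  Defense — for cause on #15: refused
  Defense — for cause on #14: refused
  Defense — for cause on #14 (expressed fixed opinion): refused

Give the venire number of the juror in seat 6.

Removed: #1, #2, #6, #12, #13, #16, #19. (#4, #7, #10, #11, #14, #15 stay — for-cause denied.)
Seating in order: seats 1–6 → #3, #4, #5, #7, #8, #9.
So seat 6 is #9.

9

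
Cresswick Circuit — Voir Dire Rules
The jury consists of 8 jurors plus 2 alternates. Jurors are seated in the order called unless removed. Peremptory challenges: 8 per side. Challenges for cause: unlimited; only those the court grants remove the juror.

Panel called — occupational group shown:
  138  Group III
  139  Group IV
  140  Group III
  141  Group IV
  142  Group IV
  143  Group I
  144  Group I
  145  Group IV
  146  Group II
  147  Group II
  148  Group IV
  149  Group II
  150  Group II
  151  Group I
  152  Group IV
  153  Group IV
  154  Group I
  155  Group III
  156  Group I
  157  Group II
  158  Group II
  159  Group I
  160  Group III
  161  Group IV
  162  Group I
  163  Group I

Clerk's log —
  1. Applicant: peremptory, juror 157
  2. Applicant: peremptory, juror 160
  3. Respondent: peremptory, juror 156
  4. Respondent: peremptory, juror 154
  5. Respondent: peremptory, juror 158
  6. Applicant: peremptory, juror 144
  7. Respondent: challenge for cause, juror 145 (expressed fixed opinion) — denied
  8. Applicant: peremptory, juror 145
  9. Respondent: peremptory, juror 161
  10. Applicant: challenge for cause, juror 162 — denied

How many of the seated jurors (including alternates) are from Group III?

2

Removed: #144, #145, #154, #156, #157, #158, #160, #161.
Seated (10 incl. alternates): #138, #139, #140, #141, #142, #143, #146, #147, #148, #149.
Of those, in Group III: #138, #140 → 2.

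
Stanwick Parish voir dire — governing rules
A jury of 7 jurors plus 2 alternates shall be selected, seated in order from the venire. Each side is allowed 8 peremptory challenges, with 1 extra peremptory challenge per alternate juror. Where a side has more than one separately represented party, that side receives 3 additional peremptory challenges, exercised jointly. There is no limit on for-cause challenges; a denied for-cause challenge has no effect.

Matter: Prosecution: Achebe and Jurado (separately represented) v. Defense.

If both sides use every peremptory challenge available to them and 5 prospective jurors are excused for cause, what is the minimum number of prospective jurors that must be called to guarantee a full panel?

Seats to fill: 7 + 2 alternates = 9.
Peremptories — Prosecution: 8 + 1×2 + 3 = 13; Defense: 8 + 1×2 = 10; total 23.
For-cause removals: 5.
Minimum venire: 9 + 23 + 5 = 37.

37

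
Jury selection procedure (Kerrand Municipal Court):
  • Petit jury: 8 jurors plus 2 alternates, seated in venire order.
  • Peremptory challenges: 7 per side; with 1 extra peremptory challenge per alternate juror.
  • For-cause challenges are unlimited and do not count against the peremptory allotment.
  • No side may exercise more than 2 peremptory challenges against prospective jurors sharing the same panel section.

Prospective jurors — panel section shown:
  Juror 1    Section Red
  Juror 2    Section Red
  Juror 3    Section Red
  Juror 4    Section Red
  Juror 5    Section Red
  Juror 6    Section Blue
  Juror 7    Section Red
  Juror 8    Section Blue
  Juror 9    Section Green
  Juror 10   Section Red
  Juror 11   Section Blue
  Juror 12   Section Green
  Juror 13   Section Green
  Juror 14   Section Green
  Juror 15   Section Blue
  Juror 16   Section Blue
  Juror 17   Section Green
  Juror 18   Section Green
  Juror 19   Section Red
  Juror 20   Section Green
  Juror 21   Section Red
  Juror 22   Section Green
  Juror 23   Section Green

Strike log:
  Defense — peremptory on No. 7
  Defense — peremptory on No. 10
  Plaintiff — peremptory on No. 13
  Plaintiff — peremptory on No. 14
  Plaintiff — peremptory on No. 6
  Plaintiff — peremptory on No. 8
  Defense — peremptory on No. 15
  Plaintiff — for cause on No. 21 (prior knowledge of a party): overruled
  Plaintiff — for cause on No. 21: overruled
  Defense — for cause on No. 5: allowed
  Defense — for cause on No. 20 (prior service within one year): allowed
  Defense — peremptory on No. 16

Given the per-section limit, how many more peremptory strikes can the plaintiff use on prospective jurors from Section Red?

Plaintiff peremptories so far: #13, #14, #6, #8 — 4 of 9 used, 5 left overall.
Against Section Red: none yet — per-section cap 2 leaves 2.
Binding limit: min(5, 2) = 2.

2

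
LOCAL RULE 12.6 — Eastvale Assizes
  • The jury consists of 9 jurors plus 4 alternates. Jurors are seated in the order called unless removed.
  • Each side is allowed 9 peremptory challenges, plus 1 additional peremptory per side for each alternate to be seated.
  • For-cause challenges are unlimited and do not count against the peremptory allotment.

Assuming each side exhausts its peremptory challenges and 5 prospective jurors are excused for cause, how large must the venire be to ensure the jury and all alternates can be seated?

44

Seats to fill: 9 + 4 alternates = 13.
Peremptories: 9 + 1×4 = 13 per side × 2 sides = 26.
For-cause removals: 5.
Minimum venire: 13 + 26 + 5 = 44.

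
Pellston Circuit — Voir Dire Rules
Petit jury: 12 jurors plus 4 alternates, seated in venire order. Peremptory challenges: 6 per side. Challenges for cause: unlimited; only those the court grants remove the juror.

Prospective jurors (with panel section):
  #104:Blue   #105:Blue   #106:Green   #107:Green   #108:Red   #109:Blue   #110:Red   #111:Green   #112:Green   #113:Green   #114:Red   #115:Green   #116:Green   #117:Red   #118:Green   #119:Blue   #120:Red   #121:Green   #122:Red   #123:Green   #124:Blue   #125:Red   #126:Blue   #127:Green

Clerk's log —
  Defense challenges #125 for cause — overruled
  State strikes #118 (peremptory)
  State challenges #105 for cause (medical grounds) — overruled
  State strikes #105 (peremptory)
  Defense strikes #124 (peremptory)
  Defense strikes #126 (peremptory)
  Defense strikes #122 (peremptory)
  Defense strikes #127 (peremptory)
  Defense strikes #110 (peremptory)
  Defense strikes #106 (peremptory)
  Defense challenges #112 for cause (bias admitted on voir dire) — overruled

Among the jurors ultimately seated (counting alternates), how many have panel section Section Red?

Removed: #105, #106, #110, #118, #122, #124, #126, #127.
Seated (16 incl. alternates): #104, #107, #108, #109, #111, #112, #113, #114, #115, #116, #117, #119, #120, #121, #123, #125.
Of those, in Section Red: #108, #114, #117, #120, #125 → 5.

5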